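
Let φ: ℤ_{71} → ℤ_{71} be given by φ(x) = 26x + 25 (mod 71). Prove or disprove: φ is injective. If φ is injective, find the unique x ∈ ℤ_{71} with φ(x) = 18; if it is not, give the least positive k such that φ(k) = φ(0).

68

Suppose φ(x_1) = φ(x_2) in ℤ_{71}. Then 26x_1 + 25 ≡ 26x_2 + 25 (mod 71), so 26(x_1 − x_2) ≡ 0 (mod 71).
Since gcd(26, 71) = 1, 26 is invertible modulo 71, therefore x_1 − x_2 ≡ 0 (mod 71), i.e. x_1 = x_2.
So φ is injective.
We now compute 26⁻¹ mod 71 explicitly. Euclid's algorithm: 71 = 2·26 + 19, 26 = 1·19 + 7, 19 = 2·7 + 5, 7 = 1·5 + 2, 5 = 2·2 + 1; back-substituting gives 1 = 41·26 − 15·71, so 26⁻¹ ≡ 41 (mod 71).
Since φ is injective, we compute φ⁻¹(18): solve 26x + 25 ≡ 18 (mod 71), i.e. 26x ≡ 64 (mod 71).
Multiplying by 26⁻¹ = 41 gives x ≡ 41·64 = 2624 = 36·71 + 68 ≡ 68 (mod 71).
Check: φ(68) = 26·68 + 25 = 1793 = 25·71 + 18 ≡ 18 (mod 71).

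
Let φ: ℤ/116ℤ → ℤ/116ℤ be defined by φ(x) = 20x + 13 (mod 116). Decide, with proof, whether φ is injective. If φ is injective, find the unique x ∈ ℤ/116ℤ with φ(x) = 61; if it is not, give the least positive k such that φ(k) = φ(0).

We have gcd(20, 116) = 4 > 1. Taking u = 0 and v = 29: φ(0) = 13 and φ(29) = 20·29 + 13 = 593 ≡ 13 (mod 116).
So φ(0) = φ(29) while 0 ≠ 29, therefore φ is not injective.
Since φ is not injective, we find the least positive k with φ(k) = φ(0): this means 20k ≡ 0 (mod 116), i.e. 116 ∣ 20k. Since gcd(20, 116) = 4, dividing through by 4 this holds exactly when 29 ∣ 5k, and as gcd(5, 29) = 1, exactly when 29 ∣ k.
The smallest positive such k is 29.

29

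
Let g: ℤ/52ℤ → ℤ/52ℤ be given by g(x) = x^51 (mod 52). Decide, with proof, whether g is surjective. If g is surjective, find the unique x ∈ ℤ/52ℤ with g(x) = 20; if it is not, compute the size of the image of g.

g(2): Repeated squaring mod 52: 2^1 ≡ 2, 2^2 ≡ 2² = 4, 2^4 ≡ 4² = 16, 2^8 ≡ 16² = 256 ≡ 48, 2^16 ≡ 48² = 2304 ≡ 16, 2^32 ≡ 16² = 256 ≡ 48. Since 51 = 32 + 16 + 2 + 1, 2^51 ≡ 48·16·4·2: 48·16 = 768 ≡ 40, then 40·4 = 160 ≡ 4, then 4·2 = 8. So 2^51 ≡ 8 (mod 52).
g(6): Repeated squaring mod 52: 6^1 ≡ 6, 6^2 ≡ 6² = 36, 6^4 ≡ 36² = 1296 ≡ 48, 6^8 ≡ 48² = 2304 ≡ 16, 6^16 ≡ 16² = 256 ≡ 48, 6^32 ≡ 48² = 2304 ≡ 16. Since 51 = 32 + 16 + 2 + 1, 6^51 ≡ 16·48·36·6: 16·48 = 768 ≡ 40, then 40·36 = 1440 ≡ 36, then 36·6 = 216 ≡ 8. So 6^51 ≡ 8 (mod 52).
So g(2) = g(6) = 8 while 2 ≠ 6, therefore g is not injective.
A non-injective map from the 52-element set ℤ/52ℤ to itself takes at most 51 distinct values, so it cannot be surjective. Hence g is not surjective.
Since g is not surjective, we determine |image(g)|. Computing x^51 mod 52 for each x (by repeated squaring, reducing mod 52 at every step), the values g(0), g(1), …, g(51) are: 0, 1, 8, 27, 12, 21, 8, 31, 44, 1, 12, 31, 12, 13, 40, 47, 40, 25, 8, 47, 44, 5, 40, 51, 44, 25, 0, 27, 8, 1, 12, 47, 8, 5, 44, 27, 12, 5, 12, 39, 40, 21, 40, 51, 8, 21, 44, 31, 40, 25, 44, 51.
The distinct values are {0, 1, 5, 8, 12, 13, 21, 25, 27, 31, 39, 40, 44, 47, 51}; there are 15 of them.

15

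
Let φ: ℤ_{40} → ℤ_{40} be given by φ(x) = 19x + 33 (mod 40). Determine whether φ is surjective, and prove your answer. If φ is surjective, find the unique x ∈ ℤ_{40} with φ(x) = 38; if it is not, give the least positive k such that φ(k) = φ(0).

15

Since gcd(19, 40) = 1, 19 is invertible modulo 40. Euclid's algorithm: 40 = 2·19 + 2, 19 = 9·2 + 1; back-substituting gives 1 = 19·19 − 9·40, so 19⁻¹ ≡ 19 (mod 40).
For any y ∈ ℤ_{40}, x = 19(y − 33) mod 40 satisfies φ(x) = 19·19(y − 33) + 33 ≡ y (since 19·19 ≡ 1 mod 40). So every y has a preimage.
Thus φ is surjective.
Since φ is surjective, we find φ⁻¹(38): we need 19x ≡ 38 − 33 ≡ 5 (mod 40). Using 19⁻¹ = 19: x ≡ 19·5 = 95 = 2·40 + 15, so x = 15.
Check: φ(15) = 19·15 + 33 = 318 = 7·40 + 38 ≡ 38 (mod 40).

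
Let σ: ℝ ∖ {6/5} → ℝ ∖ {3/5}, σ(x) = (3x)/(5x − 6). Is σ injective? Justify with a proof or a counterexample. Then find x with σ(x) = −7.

Suppose σ(a) = σ(b). Cross-multiplying: (3a)(5b − 6) = (3b)(5a − 6).
Expanding both sides and cancelling the symmetric terms leaves −18·(a − b) = 0. Since −18 ≠ 0, a = b. Therefore σ is injective.
Solving σ(x) = −7: cross-multiplying gives 3x = −7(5x − 6), which rearranges to 38x = 42, so x = 21/19.

21/19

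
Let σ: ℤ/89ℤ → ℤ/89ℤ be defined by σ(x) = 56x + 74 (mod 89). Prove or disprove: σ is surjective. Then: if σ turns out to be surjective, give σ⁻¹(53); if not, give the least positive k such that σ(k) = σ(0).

Since gcd(56, 89) = 1, 56 is invertible modulo 89. Euclid's algorithm: 89 = 1·56 + 33, 56 = 1·33 + 23, 33 = 1·23 + 10, 23 = 2·10 + 3, 10 = 3·3 + 1; back-substituting gives 1 = 62·56 − 39·89, so 56⁻¹ ≡ 62 (mod 89).
Then y ↦ 62(y − 74) is a two-sided inverse to σ, so every y ∈ ℤ/89ℤ has a preimage.
Thus σ is surjective.
Since σ is surjective, we find σ⁻¹(53): we need 56x ≡ 53 − 74 ≡ 68 (mod 89). Using 56⁻¹ = 62: x ≡ 62·68 = 4216 = 47·89 + 33, so x = 33.
Check: σ(33) = 56·33 + 74 = 1922 = 21·89 + 53 ≡ 53 (mod 89).

33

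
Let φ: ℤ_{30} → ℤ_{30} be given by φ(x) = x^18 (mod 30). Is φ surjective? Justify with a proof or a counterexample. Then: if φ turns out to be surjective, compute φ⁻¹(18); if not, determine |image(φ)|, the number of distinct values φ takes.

12

φ(2): Repeated squaring mod 30: 2^1 ≡ 2, 2^2 ≡ 2² = 4, 2^4 ≡ 4² = 16, 2^8 ≡ 16² = 256 ≡ 16, 2^16 ≡ 16² = 256 ≡ 16. Since 18 = 16 + 2, 2^18 ≡ 16·4: 16·4 = 64 ≡ 4. So 2^18 ≡ 4 (mod 30).
φ(8): Repeated squaring mod 30: 8^1 ≡ 8, 8^2 ≡ 8² = 64 ≡ 4, 8^4 ≡ 4² = 16, 8^8 ≡ 16² = 256 ≡ 16, 8^16 ≡ 16² = 256 ≡ 16. Since 18 = 16 + 2, 8^18 ≡ 16·4: 16·4 = 64 ≡ 4. So 8^18 ≡ 4 (mod 30).
So φ(2) = φ(8) = 4 while 2 ≠ 8, therefore φ is not injective.
A non-injective map from the 30-element set ℤ_{30} to itself takes at most 29 distinct values, so it cannot be surjective. Hence φ is not surjective.
Since φ is not surjective, we determine |image(φ)|. Computing x^18 mod 30 for each x (by repeated squaring, reducing mod 30 at every step), the values φ(0), φ(1), …, φ(29) are: 0, 1, 4, 9, 16, 25, 6, 19, 4, 21, 10, 1, 24, 19, 16, 15, 16, 19, 24, 1, 10, 21, 4, 19, 6, 25, 16, 9, 4, 1.
The distinct values are {0, 1, 4, 6, 9, 10, 15, 16, 19, 21, 24, 25}; there are 12 of them.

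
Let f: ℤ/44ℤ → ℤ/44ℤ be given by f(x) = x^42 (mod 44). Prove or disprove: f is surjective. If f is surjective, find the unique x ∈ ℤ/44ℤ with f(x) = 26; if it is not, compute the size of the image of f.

12

f(10): Repeated squaring mod 44: 10^1 ≡ 10, 10^2 ≡ 10² = 100 ≡ 12, 10^4 ≡ 12² = 144 ≡ 12, 10^8 ≡ 12² = 144 ≡ 12, 10^16 ≡ 12² = 144 ≡ 12, 10^32 ≡ 12² = 144 ≡ 12. Since 42 = 32 + 8 + 2, 10^42 ≡ 12·12·12: 12·12 = 144 ≡ 12, then 12·12 = 144 ≡ 12. So 10^42 ≡ 12 (mod 44).
f(12): Repeated squaring mod 44: 12^1 ≡ 12, 12^2 ≡ 12² = 144 ≡ 12, 12^4 ≡ 12² = 144 ≡ 12, 12^8 ≡ 12² = 144 ≡ 12, 12^16 ≡ 12² = 144 ≡ 12, 12^32 ≡ 12² = 144 ≡ 12. Since 42 = 32 + 8 + 2, 12^42 ≡ 12·12·12: 12·12 = 144 ≡ 12, then 12·12 = 144 ≡ 12. So 12^42 ≡ 12 (mod 44).
So f(10) = f(12) = 12 while 10 ≠ 12, thus f is not injective.
A non-injective map from the 44-element set ℤ/44ℤ to itself takes at most 43 distinct values, so it cannot be surjective. Thus f is not surjective.
Since f is not surjective, we determine |image(f)|. Computing x^42 mod 44 for each x (by repeated squaring, reducing mod 44 at every step), the values f(0), f(1), …, f(43) are: 0, 1, 4, 9, 16, 25, 36, 5, 20, 37, 12, 33, 12, 37, 20, 5, 36, 25, 16, 9, 4, 1, 0, 1, 4, 9, 16, 25, 36, 5, 20, 37, 12, 33, 12, 37, 20, 5, 36, 25, 16, 9, 4, 1.
The distinct values are {0, 1, 4, 5, 9, 12, 16, 20, 25, 33, 36, 37}; there are 12 of them.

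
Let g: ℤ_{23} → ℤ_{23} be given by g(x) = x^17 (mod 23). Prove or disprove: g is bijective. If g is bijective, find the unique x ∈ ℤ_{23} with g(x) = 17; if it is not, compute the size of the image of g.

Since 23 is prime, the nonzero elements of ℤ_{23} form a cyclic group of order 22.
As gcd(17, 22) = 1, raising to the 17th power is a bijection on this group: if a^17 ≡ b^17 then (ab^{−1})^17 = 1, and the only element of order dividing gcd(17, 22) = 1 is 1, so a = b.
With g(0) = 0 this makes g injective on all of ℤ_{23}, hence bijective (finite equal-size domain and codomain). In particular g is bijective.
Since g is bijective, we find the preimage of 17. The inverse of x ↦ x^17 on (ℤ_{23})^× is x ↦ x^13, because 17·13 = 221 = 10·22 + 1 ≡ 1 (mod 22) and x^{22} = 1 for x ≠ 0 (Fermat). So g⁻¹(17) = 17^13 mod 23.
Repeated squaring mod 23: 17^1 ≡ 17, 17^2 ≡ 17² = 289 ≡ 13, 17^4 ≡ 13² = 169 ≡ 8, 17^8 ≡ 8² = 64 ≡ 18. Since 13 = 8 + 4 + 1, 17^13 ≡ 18·8·17: 18·8 = 144 ≡ 6, then 6·17 = 102 ≡ 10. So 17^13 ≡ 10 (mod 23).
Hence g⁻¹(17) = 10.

10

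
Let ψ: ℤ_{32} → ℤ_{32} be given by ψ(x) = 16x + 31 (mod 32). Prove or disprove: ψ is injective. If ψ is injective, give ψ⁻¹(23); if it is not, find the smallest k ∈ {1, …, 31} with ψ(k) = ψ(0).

2

We have gcd(16, 32) = 16 > 1. Taking u = 0 and v = 2: ψ(0) = 31 and ψ(2) = 16·2 + 31 = 63 ≡ 31 (mod 32).
So ψ(0) = ψ(2) while 0 ≠ 2, thus ψ is not injective.
Since ψ is not injective, we find the least positive k with ψ(k) = ψ(0): this means 16k ≡ 0 (mod 32), i.e. 32 ∣ 16k. Since gcd(16, 32) = 16, dividing through by 16 this holds exactly when 2 ∣ k.
The smallest positive such k is 2.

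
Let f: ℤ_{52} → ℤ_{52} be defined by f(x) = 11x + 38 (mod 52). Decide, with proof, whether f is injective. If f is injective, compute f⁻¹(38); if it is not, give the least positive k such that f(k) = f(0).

0

If f(x_1) = f(x_2), then 11x_1 ≡ 11x_2 (mod 52). Because gcd(11, 52) = 1, we may cancel 11 to get x_1 ≡ x_2 (mod 52).
Hence f is injective.
We now compute 11⁻¹ mod 52 explicitly. Euclid's algorithm: 52 = 4·11 + 8, 11 = 1·8 + 3, 8 = 2·3 + 2, 3 = 1·2 + 1; back-substituting gives 1 = 19·11 − 4·52, so 11⁻¹ ≡ 19 (mod 52).
Since f is injective, we compute f⁻¹(38): solve 11x + 38 ≡ 38 (mod 52), i.e. 11x ≡ 0 (mod 52).
Multiplying by 11⁻¹ = 19 gives x ≡ 19·0 = 0 ≡ 0 (mod 52).
Check: f(0) = 11·0 + 38 = 38 ≡ 38 (mod 52).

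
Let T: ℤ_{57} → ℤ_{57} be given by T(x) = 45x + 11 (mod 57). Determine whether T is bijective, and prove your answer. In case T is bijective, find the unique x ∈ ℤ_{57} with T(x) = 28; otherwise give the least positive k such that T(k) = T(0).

19

We have gcd(45, 57) = 3 > 1. Taking s = 0 and t = 19: T(0) = 11 and T(19) = 45·19 + 11 = 866 ≡ 11 (mod 57).
So T(0) = T(19) while 0 ≠ 19, therefore T is not injective, hence not bijective.
Since T is not bijective, we find the least positive k with T(k) = T(0): this means 45k ≡ 0 (mod 57), i.e. 57 ∣ 45k. Since gcd(45, 57) = 3, dividing through by 3 this holds exactly when 19 ∣ 15k, and as gcd(15, 19) = 1, exactly when 19 ∣ k.
The smallest positive such k is 19.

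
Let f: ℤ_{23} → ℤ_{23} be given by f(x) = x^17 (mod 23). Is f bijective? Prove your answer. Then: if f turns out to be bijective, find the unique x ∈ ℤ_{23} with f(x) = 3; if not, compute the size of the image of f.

Since 23 is prime, the nonzero elements of ℤ_{23} form a cyclic group of order 22.
As gcd(17, 22) = 1, raising to the 17th power is a bijection on this group: if s^17 ≡ t^17 then (st^{−1})^17 = 1, and the only element of order dividing gcd(17, 22) = 1 is 1, so s = t.
With f(0) = 0 this makes f injective on all of ℤ_{23}, hence bijective (finite equal-size domain and codomain). In particular f is bijective.
Since f is bijective, we find the preimage of 3. The inverse of x ↦ x^17 on (ℤ_{23})^× is x ↦ x^13, because 17·13 = 221 = 10·22 + 1 ≡ 1 (mod 22) and x^{22} = 1 for x ≠ 0 (Fermat). So f⁻¹(3) = 3^13 mod 23.
Repeated squaring mod 23: 3^1 ≡ 3, 3^2 ≡ 3² = 9, 3^4 ≡ 9² = 81 ≡ 12, 3^8 ≡ 12² = 144 ≡ 6. Since 13 = 8 + 4 + 1, 3^13 ≡ 6·12·3: 6·12 = 72 ≡ 3, then 3·3 = 9. So 3^13 ≡ 9 (mod 23).
Hence f⁻¹(3) = 9.

9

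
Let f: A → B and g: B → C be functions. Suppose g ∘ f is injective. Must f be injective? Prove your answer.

Suppose f(x_1) = f(x_2). Applying g: (g ∘ f)(x_1) = (g ∘ f)(x_2). Since g ∘ f is injective, x_1 = x_2. Therefore f is injective.

injective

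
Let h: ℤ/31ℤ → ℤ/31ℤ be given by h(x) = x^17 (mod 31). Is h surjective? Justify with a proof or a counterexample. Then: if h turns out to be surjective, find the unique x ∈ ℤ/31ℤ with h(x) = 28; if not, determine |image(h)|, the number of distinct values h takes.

Since 31 is prime, the nonzero elements of ℤ/31ℤ form a cyclic group of order 30.
As gcd(17, 30) = 1, raising to the 17th power is a bijection on this group: if x_1^17 ≡ x_2^17 then (x_1x_2^{−1})^17 = 1, and the only element of order dividing gcd(17, 30) = 1 is 1, so x_1 = x_2.
With h(0) = 0 this makes h injective on all of ℤ/31ℤ, hence bijective (finite equal-size domain and codomain). In particular h is surjective.
Since h is surjective, we find the preimage of 28. The inverse of x ↦ x^17 on (ℤ/31ℤ)^× is x ↦ x^23, because 17·23 = 391 = 13·30 + 1 ≡ 1 (mod 30) and x^{30} = 1 for x ≠ 0 (Fermat). So h⁻¹(28) = 28^23 mod 31.
Repeated squaring mod 31: 28^1 ≡ 28, 28^2 ≡ 28² = 784 ≡ 9, 28^4 ≡ 9² = 81 ≡ 19, 28^8 ≡ 19² = 361 ≡ 20, 28^16 ≡ 20² = 400 ≡ 28. Since 23 = 16 + 4 + 2 + 1, 28^23 ≡ 28·19·9·28: 28·19 = 532 ≡ 5, then 5·9 = 45 ≡ 14, then 14·28 = 392 ≡ 20. So 28^23 ≡ 20 (mod 31).
Hence h⁻¹(28) = 20.

20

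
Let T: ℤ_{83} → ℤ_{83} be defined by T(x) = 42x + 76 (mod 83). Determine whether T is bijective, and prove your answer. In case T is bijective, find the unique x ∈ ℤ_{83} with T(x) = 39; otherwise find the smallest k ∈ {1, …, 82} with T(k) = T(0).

9

Suppose T(a) = T(b) in ℤ_{83}. Then 42a + 76 ≡ 42b + 76 (mod 83), so 42(a − b) ≡ 0 (mod 83).
Since gcd(42, 83) = 1, 42 is invertible modulo 83, therefore a − b ≡ 0 (mod 83), i.e. a = b.
We now compute 42⁻¹ mod 83 explicitly. Euclid's algorithm: 83 = 1·42 + 41, 42 = 1·41 + 1; back-substituting gives 1 = 2·42 − 1·83, so 42⁻¹ ≡ 2 (mod 83).
Then y ↦ 2(y − 76) is a two-sided inverse to T, so every y ∈ ℤ_{83} has a preimage.
Hence T is bijective.
Since T is bijective, we compute T⁻¹(39): solve 42x + 76 ≡ 39 (mod 83), i.e. 42x ≡ 46 (mod 83).
Multiplying by 42⁻¹ = 2 gives x ≡ 2·46 = 92 = 1·83 + 9 ≡ 9 (mod 83).
Check: T(9) = 42·9 + 76 = 454 = 5·83 + 39 ≡ 39 (mod 83).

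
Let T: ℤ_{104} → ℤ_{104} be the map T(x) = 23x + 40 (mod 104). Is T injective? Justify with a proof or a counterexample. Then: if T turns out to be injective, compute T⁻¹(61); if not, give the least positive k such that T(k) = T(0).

Recall that T is injective if T(s) = T(t) implies s = t.
If T(s) = T(t), then 23s ≡ 23t (mod 104). Because gcd(23, 104) = 1, we may cancel 23 to get s ≡ t (mod 104).
Thus T is injective.
We now compute 23⁻¹ mod 104 explicitly. Euclid's algorithm: 104 = 4·23 + 12, 23 = 1·12 + 11, 12 = 1·11 + 1; back-substituting gives 1 = 95·23 − 21·104, so 23⁻¹ ≡ 95 (mod 104).
Since T is injective, we find T⁻¹(61): we need 23x ≡ 61 − 40 ≡ 21 (mod 104). Using 23⁻¹ = 95: x ≡ 95·21 = 1995 = 19·104 + 19, so x = 19.
Check: T(19) = 23·19 + 40 = 477 = 4·104 + 61 ≡ 61 (mod 104).

19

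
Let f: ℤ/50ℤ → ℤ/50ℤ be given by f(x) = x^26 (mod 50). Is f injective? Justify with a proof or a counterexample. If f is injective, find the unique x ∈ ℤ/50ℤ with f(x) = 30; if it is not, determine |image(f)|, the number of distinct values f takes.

22

f(0) = 0^26 = 0.
f(10): Repeated squaring mod 50: 10^1 ≡ 10, 10^2 ≡ 10² = 100 ≡ 0, 10^4 ≡ 0² = 0, 10^8 ≡ 0² = 0, 10^16 ≡ 0² = 0. Since 26 = 16 + 8 + 2, 10^26 ≡ 0·0·0: 0·0 = 0, then 0·0 = 0. So 10^26 ≡ 0 (mod 50).
So f(0) = f(10) = 0 while 0 ≠ 10, hence f is not injective.
Since f is not injective, we determine |image(f)|. Computing x^26 mod 50 for each x (by repeated squaring, reducing mod 50 at every step), the values f(0), f(1), …, f(49) are: 0, 1, 14, 29, 46, 25, 6, 49, 44, 41, 0, 11, 34, 9, 36, 25, 16, 19, 24, 31, 0, 21, 4, 39, 26, 25, 26, 39, 4, 21, 0, 31, 24, 19, 16, 25, 36, 9, 34, 11, 0, 41, 44, 49, 6, 25, 46, 29, 14, 1.
The distinct values are {0, 1, 4, 6, 9, 11, 14, 16, 19, 21, 24, 25, 26, 29, 31, 34, 36, 39, 41, 44, 46, 49}; there are 22 of them.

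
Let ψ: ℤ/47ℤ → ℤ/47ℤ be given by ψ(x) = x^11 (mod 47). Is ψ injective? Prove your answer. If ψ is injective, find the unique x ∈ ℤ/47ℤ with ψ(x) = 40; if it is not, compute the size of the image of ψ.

Since 47 is prime, the nonzero elements of ℤ/47ℤ form a cyclic group of order 46.
As gcd(11, 46) = 1, raising to the 11th power is a bijection on this group: if a^11 ≡ b^11 then (ab^{−1})^11 = 1, and the only element of order dividing gcd(11, 46) = 1 is 1, so a = b.
With ψ(0) = 0 this makes ψ injective on all of ℤ/47ℤ, hence bijective (finite equal-size domain and codomain). In particular ψ is injective.
Since ψ is injective, we find the preimage of 40. The inverse of x ↦ x^11 on (ℤ/47ℤ)^× is x ↦ x^21, because 11·21 = 231 = 5·46 + 1 ≡ 1 (mod 46) and x^{46} = 1 for x ≠ 0 (Fermat). So ψ⁻¹(40) = 40^21 mod 47.
Repeated squaring mod 47: 40^1 ≡ 40, 40^2 ≡ 40² = 1600 ≡ 2, 40^4 ≡ 2² = 4, 40^8 ≡ 4² = 16, 40^16 ≡ 16² = 256 ≡ 21. Since 21 = 16 + 4 + 1, 40^21 ≡ 21·4·40: 21·4 = 84 ≡ 37, then 37·40 = 1480 ≡ 23. So 40^21 ≡ 23 (mod 47).
Hence ψ⁻¹(40) = 23.

23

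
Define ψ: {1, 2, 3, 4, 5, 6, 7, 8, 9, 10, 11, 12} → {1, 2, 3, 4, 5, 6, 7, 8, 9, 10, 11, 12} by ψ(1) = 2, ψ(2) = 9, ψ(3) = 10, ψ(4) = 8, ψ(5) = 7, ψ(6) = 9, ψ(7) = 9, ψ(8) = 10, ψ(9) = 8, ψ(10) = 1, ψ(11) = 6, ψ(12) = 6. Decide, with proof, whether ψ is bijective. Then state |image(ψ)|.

7

ψ(2) = 9 = ψ(6) with 2 ≠ 6, so ψ is not injective, hence not bijective.
The image of ψ is {1, 2, 6, 7, 8, 9, 10}, which has 7 elements.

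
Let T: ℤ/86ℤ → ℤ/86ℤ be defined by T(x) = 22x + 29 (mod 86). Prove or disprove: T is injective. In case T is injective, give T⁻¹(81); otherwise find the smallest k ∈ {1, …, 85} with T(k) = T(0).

43

We have gcd(22, 86) = 2 > 1. Taking x_1 = 0 and x_2 = 43: T(0) = 29 and T(43) = 22·43 + 29 = 975 ≡ 29 (mod 86).
So T(0) = T(43) while 0 ≠ 43, hence T is not injective.
Since T is not injective, we find the least positive k with T(k) = T(0): this means 22k ≡ 0 (mod 86), i.e. 86 ∣ 22k. Since gcd(22, 86) = 2, dividing through by 2 this holds exactly when 43 ∣ 11k, and as gcd(11, 43) = 1, exactly when 43 ∣ k.
The smallest positive such k is 43.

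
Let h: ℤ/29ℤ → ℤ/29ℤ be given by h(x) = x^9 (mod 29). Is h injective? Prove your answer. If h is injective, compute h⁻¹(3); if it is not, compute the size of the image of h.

Since 29 is prime, the nonzero elements of ℤ/29ℤ form a cyclic group of order 28.
As gcd(9, 28) = 1, raising to the 9th power is a bijection on this group: if u^9 ≡ v^9 then (uv^{−1})^9 = 1, and the only element of order dividing gcd(9, 28) = 1 is 1, so u = v.
With h(0) = 0 this makes h injective on all of ℤ/29ℤ, hence bijective (finite equal-size domain and codomain). In particular h is injective.
Since h is injective, we find the preimage of 3. The inverse of x ↦ x^9 on (ℤ/29ℤ)^× is x ↦ x^25, because 9·25 = 225 = 8·28 + 1 ≡ 1 (mod 28) and x^{28} = 1 for x ≠ 0 (Fermat). So h⁻¹(3) = 3^25 mod 29.
Repeated squaring mod 29: 3^1 ≡ 3, 3^2 ≡ 3² = 9, 3^4 ≡ 9² = 81 ≡ 23, 3^8 ≡ 23² = 529 ≡ 7, 3^16 ≡ 7² = 49 ≡ 20. Since 25 = 16 + 8 + 1, 3^25 ≡ 20·7·3: 20·7 = 140 ≡ 24, then 24·3 = 72 ≡ 14. So 3^25 ≡ 14 (mod 29).
Hence h⁻¹(3) = 14.

14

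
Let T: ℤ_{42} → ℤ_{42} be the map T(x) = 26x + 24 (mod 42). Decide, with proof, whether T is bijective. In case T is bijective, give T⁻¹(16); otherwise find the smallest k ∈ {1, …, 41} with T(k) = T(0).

21

By definition, injectivity means: for all s, t in the domain, T(s) = T(t) implies s = t.
We have gcd(26, 42) = 2 > 1. Taking s = 0 and t = 21: T(0) = 24 and T(21) = 26·21 + 24 = 570 ≡ 24 (mod 42).
So T(0) = T(21) while 0 ≠ 21, hence T is not injective, hence not bijective.
Since T is not bijective, we find the least positive k with T(k) = T(0): this means 26k ≡ 0 (mod 42), i.e. 42 ∣ 26k. Since gcd(26, 42) = 2, dividing through by 2 this holds exactly when 21 ∣ 13k, and as gcd(13, 21) = 1, exactly when 21 ∣ k.
The smallest positive such k is 21.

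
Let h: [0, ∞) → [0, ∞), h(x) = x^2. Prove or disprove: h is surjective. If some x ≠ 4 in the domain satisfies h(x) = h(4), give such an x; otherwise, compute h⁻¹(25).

For any y ∈ [0, ∞), x = y^{1/2} ∈ [0, ∞) gives h(x) = y, so h is surjective.
Since x ↦ x^2 is strictly increasing on [0, ∞), it is injective there, so no x ≠ 4 in the domain has h(x) = h(4). We therefore compute h⁻¹(25) = 25^{1/2} = 5 (indeed 5^2 = 25).

5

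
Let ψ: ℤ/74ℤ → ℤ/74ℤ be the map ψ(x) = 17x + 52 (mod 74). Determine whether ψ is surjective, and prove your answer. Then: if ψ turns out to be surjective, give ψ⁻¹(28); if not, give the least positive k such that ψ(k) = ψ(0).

16

Since gcd(17, 74) = 1, 17 is invertible modulo 74. Euclid's algorithm: 74 = 4·17 + 6, 17 = 2·6 + 5, 6 = 1·5 + 1; back-substituting gives 1 = 61·17 − 14·74, so 17⁻¹ ≡ 61 (mod 74).
Then y ↦ 61(y − 52) is a two-sided inverse to ψ, so every y ∈ ℤ/74ℤ has a preimage.
Therefore ψ is surjective.
Since ψ is surjective, we find ψ⁻¹(28): we need 17x ≡ 28 − 52 ≡ 50 (mod 74). Using 17⁻¹ = 61: x ≡ 61·50 = 3050 = 41·74 + 16, so x = 16.
Check: ψ(16) = 17·16 + 52 = 324 = 4·74 + 28 ≡ 28 (mod 74).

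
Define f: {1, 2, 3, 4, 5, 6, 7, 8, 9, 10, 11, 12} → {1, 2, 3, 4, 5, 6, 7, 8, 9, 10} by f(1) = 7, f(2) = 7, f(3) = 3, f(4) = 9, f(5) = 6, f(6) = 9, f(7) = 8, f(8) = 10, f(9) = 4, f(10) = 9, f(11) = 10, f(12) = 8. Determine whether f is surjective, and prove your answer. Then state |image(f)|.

7

No element maps to 1, so f is not surjective.
The image of f is {3, 4, 6, 7, 8, 9, 10}, which has 7 elements.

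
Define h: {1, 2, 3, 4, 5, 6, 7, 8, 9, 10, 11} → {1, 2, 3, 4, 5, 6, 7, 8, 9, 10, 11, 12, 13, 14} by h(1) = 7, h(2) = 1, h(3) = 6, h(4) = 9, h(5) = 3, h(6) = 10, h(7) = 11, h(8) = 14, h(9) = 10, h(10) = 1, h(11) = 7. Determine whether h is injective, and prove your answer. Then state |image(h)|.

h(6) = 10 = h(9) with 6 ≠ 9, so h is not injective.
The image of h is {1, 3, 6, 7, 9, 10, 11, 14}, which has 8 elements.

8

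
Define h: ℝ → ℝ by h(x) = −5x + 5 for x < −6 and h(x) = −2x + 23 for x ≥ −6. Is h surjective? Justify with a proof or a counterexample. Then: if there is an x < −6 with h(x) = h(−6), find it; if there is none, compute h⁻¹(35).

-6

Both pieces are strictly decreasing (slopes −5 and −2), so each is injective on its own interval.
The left piece maps (−∞, −6) onto (35, ∞); the right piece maps [−6, ∞) onto (−∞, 35].
These images together cover ℝ, so h is surjective.
Because the two images are disjoint, no x < −6 has h(x) = h(−6), so we compute h⁻¹(35): 35 lies in (−∞, 35], so solve −2x + 23 = 35: x = (35 − 23)/(−2) = −6.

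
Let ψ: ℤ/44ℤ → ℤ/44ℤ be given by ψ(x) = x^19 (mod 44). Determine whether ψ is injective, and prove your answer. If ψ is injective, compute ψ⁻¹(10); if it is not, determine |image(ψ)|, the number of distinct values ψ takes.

ψ(0) = 0^19 = 0.
ψ(22): Repeated squaring mod 44: 22^1 ≡ 22, 22^2 ≡ 22² = 484 ≡ 0, 22^4 ≡ 0² = 0, 22^8 ≡ 0² = 0, 22^16 ≡ 0² = 0. Since 19 = 16 + 2 + 1, 22^19 ≡ 0·0·22: 0·0 = 0, then 0·22 = 0. So 22^19 ≡ 0 (mod 44).
So ψ(0) = ψ(22) = 0 while 0 ≠ 22, hence ψ is not injective.
Since ψ is not injective, we determine |image(ψ)|. Computing x^19 mod 44 for each x (by repeated squaring, reducing mod 44 at every step), the values ψ(0), ψ(1), …, ψ(43) are: 0, 1, 28, 15, 36, 9, 24, 19, 40, 5, 32, 11, 12, 17, 4, 3, 20, 13, 8, 7, 16, 21, 0, 23, 28, 37, 36, 31, 24, 41, 40, 27, 32, 33, 12, 39, 4, 25, 20, 35, 8, 29, 16, 43.
The distinct values are {0, 1, 3, 4, 5, 7, 8, 9, 11, 12, 13, 15, 16, 17, 19, 20, 21, 23, 24, 25, 27, 28, 29, 31, 32, 33, 35, 36, 37, 39, 40, 41, 43}; there are 33 of them.

33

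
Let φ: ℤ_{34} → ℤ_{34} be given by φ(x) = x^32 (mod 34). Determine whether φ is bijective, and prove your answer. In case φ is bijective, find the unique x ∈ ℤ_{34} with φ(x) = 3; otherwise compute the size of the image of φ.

4

φ(1) = 1^32 = 1.
φ(3): Repeated squaring mod 34: 3^1 ≡ 3, 3^2 ≡ 3² = 9, 3^4 ≡ 9² = 81 ≡ 13, 3^8 ≡ 13² = 169 ≡ 33, 3^16 ≡ 33² = 1089 ≡ 1, 3^32 ≡ 1² = 1. So 3^32 ≡ 1 (mod 34).
So φ(1) = φ(3) = 1 while 1 ≠ 3, hence φ is not injective, hence not bijective.
Since φ is not bijective, we determine |image(φ)|. Computing x^32 mod 34 for each x (by repeated squaring, reducing mod 34 at every step), the values φ(0), φ(1), …, φ(33) are: 0, 1, 18, 1, 18, 1, 18, 1, 18, 1, 18, 1, 18, 1, 18, 1, 18, 17, 18, 1, 18, 1, 18, 1, 18, 1, 18, 1, 18, 1, 18, 1, 18, 1.
The distinct values are {0, 1, 17, 18}; there are 4 of them.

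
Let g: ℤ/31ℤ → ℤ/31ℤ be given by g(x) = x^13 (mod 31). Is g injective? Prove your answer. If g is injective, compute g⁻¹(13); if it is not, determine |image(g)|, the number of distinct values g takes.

Since 31 is prime, the nonzero elements of ℤ/31ℤ form a cyclic group of order 30.
As gcd(13, 30) = 1, raising to the 13th power is a bijection on this group: if a^13 ≡ b^13 then (ab^{−1})^13 = 1, and the only element of order dividing gcd(13, 30) = 1 is 1, so a = b.
With g(0) = 0 this makes g injective on all of ℤ/31ℤ, hence bijective (finite equal-size domain and codomain). In particular g is injective.
Since g is injective, we find the preimage of 13. The inverse of x ↦ x^13 on (ℤ/31ℤ)^× is x ↦ x^7, because 13·7 = 91 = 3·30 + 1 ≡ 1 (mod 30) and x^{30} = 1 for x ≠ 0 (Fermat). So g⁻¹(13) = 13^7 mod 31.
Repeated squaring mod 31: 13^1 ≡ 13, 13^2 ≡ 13² = 169 ≡ 14, 13^4 ≡ 14² = 196 ≡ 10. Since 7 = 4 + 2 + 1, 13^7 ≡ 10·14·13: 10·14 = 140 ≡ 16, then 16·13 = 208 ≡ 22. So 13^7 ≡ 22 (mod 31).
Hence g⁻¹(13) = 22.

22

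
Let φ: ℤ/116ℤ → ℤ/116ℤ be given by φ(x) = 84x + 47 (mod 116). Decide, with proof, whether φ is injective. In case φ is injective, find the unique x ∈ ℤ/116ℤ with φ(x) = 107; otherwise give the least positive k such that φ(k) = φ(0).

29

We have gcd(84, 116) = 4 > 1. Taking s = 0 and t = 29: φ(0) = 47 and φ(29) = 84·29 + 47 = 2483 ≡ 47 (mod 116).
So φ(0) = φ(29) while 0 ≠ 29, so φ is not injective.
Since φ is not injective, we find the least positive k with φ(k) = φ(0): this means 84k ≡ 0 (mod 116), i.e. 116 ∣ 84k. Since gcd(84, 116) = 4, dividing through by 4 this holds exactly when 29 ∣ 21k, and as gcd(21, 29) = 1, exactly when 29 ∣ k.
The smallest positive such k is 29.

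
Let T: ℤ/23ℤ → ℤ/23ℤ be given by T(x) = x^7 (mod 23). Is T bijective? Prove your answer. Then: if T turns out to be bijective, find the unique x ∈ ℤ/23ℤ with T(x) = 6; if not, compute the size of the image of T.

18

Since 23 is prime, the nonzero elements of ℤ/23ℤ form a cyclic group of order 22.
As gcd(7, 22) = 1, raising to the 7th power is a bijection on this group: if u^7 ≡ v^7 then (uv^{−1})^7 = 1, and the only element of order dividing gcd(7, 22) = 1 is 1, so u = v.
With T(0) = 0 this makes T injective on all of ℤ/23ℤ, hence bijective (finite equal-size domain and codomain). In particular T is bijective.
Since T is bijective, we find the preimage of 6. The inverse of x ↦ x^7 on (ℤ/23ℤ)^× is x ↦ x^19, because 7·19 = 133 = 6·22 + 1 ≡ 1 (mod 22) and x^{22} = 1 for x ≠ 0 (Fermat). So T⁻¹(6) = 6^19 mod 23.
Repeated squaring mod 23: 6^1 ≡ 6, 6^2 ≡ 6² = 36 ≡ 13, 6^4 ≡ 13² = 169 ≡ 8, 6^8 ≡ 8² = 64 ≡ 18, 6^16 ≡ 18² = 324 ≡ 2. Since 19 = 16 + 2 + 1, 6^19 ≡ 2·13·6: 2·13 = 26 ≡ 3, then 3·6 = 18. So 6^19 ≡ 18 (mod 23).
Hence T⁻¹(6) = 18.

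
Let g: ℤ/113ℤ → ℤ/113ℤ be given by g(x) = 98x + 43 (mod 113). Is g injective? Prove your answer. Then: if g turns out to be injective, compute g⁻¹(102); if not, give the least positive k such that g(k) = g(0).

94

If g(x_1) = g(x_2), then 98x_1 ≡ 98x_2 (mod 113). Because gcd(98, 113) = 1, we may cancel 98 to get x_1 ≡ x_2 (mod 113).
Thus g is injective.
We now compute 98⁻¹ mod 113 explicitly. Euclid's algorithm: 113 = 1·98 + 15, 98 = 6·15 + 8, 15 = 1·8 + 7, 8 = 1·7 + 1; back-substituting gives 1 = 15·98 − 13·113, so 98⁻¹ ≡ 15 (mod 113).
Since g is injective, we compute g⁻¹(102): solve 98x + 43 ≡ 102 (mod 113), i.e. 98x ≡ 59 (mod 113).
Multiplying by 98⁻¹ = 15 gives x ≡ 15·59 = 885 = 7·113 + 94 ≡ 94 (mod 113).
Check: g(94) = 98·94 + 43 = 9255 = 81·113 + 102 ≡ 102 (mod 113).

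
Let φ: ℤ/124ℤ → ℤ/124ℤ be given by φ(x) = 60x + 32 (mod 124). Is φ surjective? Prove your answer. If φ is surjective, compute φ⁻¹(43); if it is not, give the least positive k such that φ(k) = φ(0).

Since gcd(60, 124) = 4, we have 60x ≡ 0 (mod 4) for all x, so φ(x) ≡ 0 (mod 4).
But 1 ≢ 0 (mod 4), so 1 ∈ ℤ/124ℤ has no preimage. So φ is not surjective.
Since φ is not surjective, we find the least positive k with φ(k) = φ(0): this means 60k ≡ 0 (mod 124), i.e. 124 ∣ 60k. Since gcd(60, 124) = 4, dividing through by 4 this holds exactly when 31 ∣ 15k, and as gcd(15, 31) = 1, exactly when 31 ∣ k.
The smallest positive such k is 31.

31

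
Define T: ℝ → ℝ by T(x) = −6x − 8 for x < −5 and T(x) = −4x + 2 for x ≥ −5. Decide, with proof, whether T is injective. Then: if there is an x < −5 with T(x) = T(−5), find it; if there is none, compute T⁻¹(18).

-4

Both pieces are strictly decreasing (slopes −6 and −4), so each is injective on its own interval.
The left piece maps (−∞, −5) onto (22, ∞); the right piece maps [−5, ∞) onto (−∞, 22].
These images are disjoint, so no value is attained by both pieces. Hence T is injective.
Because the two images are disjoint, no x < −5 has T(x) = T(−5), so we compute T⁻¹(18): 18 lies in (−∞, 22], so solve −4x + 2 = 18: x = (18 − 2)/(−4) = −4.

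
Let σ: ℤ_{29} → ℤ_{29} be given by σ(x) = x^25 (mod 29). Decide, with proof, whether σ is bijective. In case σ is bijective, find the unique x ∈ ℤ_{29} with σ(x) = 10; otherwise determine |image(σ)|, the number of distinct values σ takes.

Since 29 is prime, the nonzero elements of ℤ_{29} form a cyclic group of order 28.
As gcd(25, 28) = 1, raising to the 25th power is a bijection on this group: if a^25 ≡ b^25 then (ab^{−1})^25 = 1, and the only element of order dividing gcd(25, 28) = 1 is 1, so a = b.
With σ(0) = 0 this makes σ injective on all of ℤ_{29}, hence bijective (finite equal-size domain and codomain). In particular σ is bijective.
Since σ is bijective, we find the preimage of 10. The inverse of x ↦ x^25 on (ℤ_{29})^× is x ↦ x^9, because 25·9 = 225 = 8·28 + 1 ≡ 1 (mod 28) and x^{28} = 1 for x ≠ 0 (Fermat). So σ⁻¹(10) = 10^9 mod 29.
Repeated squaring mod 29: 10^1 ≡ 10, 10^2 ≡ 10² = 100 ≡ 13, 10^4 ≡ 13² = 169 ≡ 24, 10^8 ≡ 24² = 576 ≡ 25. Since 9 = 8 + 1, 10^9 ≡ 25·10: 25·10 = 250 ≡ 18. So 10^9 ≡ 18 (mod 29).
Hence σ⁻¹(10) = 18.

18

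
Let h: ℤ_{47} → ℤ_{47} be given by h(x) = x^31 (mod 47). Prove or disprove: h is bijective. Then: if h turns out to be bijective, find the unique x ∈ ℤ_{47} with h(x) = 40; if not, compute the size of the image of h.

33

Since 47 is prime, the nonzero elements of ℤ_{47} form a cyclic group of order 46.
As gcd(31, 46) = 1, raising to the 31st power is a bijection on this group: if u^31 ≡ v^31 then (uv^{−1})^31 = 1, and the only element of order dividing gcd(31, 46) = 1 is 1, so u = v.
With h(0) = 0 this makes h injective on all of ℤ_{47}, hence bijective (finite equal-size domain and codomain). In particular h is bijective.
Since h is bijective, we find the preimage of 40. The inverse of x ↦ x^31 on (ℤ_{47})^× is x ↦ x^3, because 31·3 = 93 = 2·46 + 1 ≡ 1 (mod 46) and x^{46} = 1 for x ≠ 0 (Fermat). So h⁻¹(40) = 40^3 mod 47.
Repeated squaring mod 47: 40^1 ≡ 40, 40^2 ≡ 40² = 1600 ≡ 2. Since 3 = 2 + 1, 40^3 ≡ 2·40: 2·40 = 80 ≡ 33. So 40^3 ≡ 33 (mod 47).
Hence h⁻¹(40) = 33.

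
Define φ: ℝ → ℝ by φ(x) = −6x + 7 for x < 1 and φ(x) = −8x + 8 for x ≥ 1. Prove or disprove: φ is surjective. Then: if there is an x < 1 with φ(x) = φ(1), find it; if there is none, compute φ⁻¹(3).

2/3

Both pieces are strictly decreasing (slopes −6 and −8), so each is injective on its own interval.
The left piece maps (−∞, 1) onto (1, ∞); the right piece maps [1, ∞) onto (−∞, 0].
The union (1, ∞) ∪ (−∞, 0] omits the interval between 1 and 0; in particular 1 has no preimage. So φ is not surjective.
Because the two images are disjoint, no x < 1 has φ(x) = φ(1), so we compute φ⁻¹(3): 3 lies in (1, ∞), so solve −6x + 7 = 3: x = (3 − 7)/(−6) = 2/3.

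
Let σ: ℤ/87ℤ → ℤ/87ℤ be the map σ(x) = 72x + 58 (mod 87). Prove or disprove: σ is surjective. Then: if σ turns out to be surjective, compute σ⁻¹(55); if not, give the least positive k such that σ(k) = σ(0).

Recall that surjectivity means every element of the codomain has a preimage under σ.
Since gcd(72, 87) = 3, we have 72x ≡ 0 (mod 3) for all x, so σ(x) ≡ 1 (mod 3).
But 0 ≢ 1 (mod 3), so 0 ∈ ℤ/87ℤ has no preimage. Thus σ is not surjective.
Since σ is not surjective, we find the least positive k with σ(k) = σ(0): this means 72k ≡ 0 (mod 87), i.e. 87 ∣ 72k. Since gcd(72, 87) = 3, dividing through by 3 this holds exactly when 29 ∣ 24k, and as gcd(24, 29) = 1, exactly when 29 ∣ k.
The smallest positive such k is 29.

29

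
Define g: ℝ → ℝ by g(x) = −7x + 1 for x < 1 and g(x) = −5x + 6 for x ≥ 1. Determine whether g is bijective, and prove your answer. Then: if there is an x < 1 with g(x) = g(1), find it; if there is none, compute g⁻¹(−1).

Both pieces are strictly decreasing (slopes −7 and −5), so each is injective on its own interval.
The left piece maps (−∞, 1) onto (−6, ∞); the right piece maps [1, ∞) onto (−∞, 1].
These images overlap. In particular g(1) = 1 (right piece), and solving −7x + 1 = 1 on the left piece gives x = 0 < 1.
So g(0) = g(1) with 0 ≠ 1, and g is not injective, hence not bijective. This x = 0 is the requested value below 1.

0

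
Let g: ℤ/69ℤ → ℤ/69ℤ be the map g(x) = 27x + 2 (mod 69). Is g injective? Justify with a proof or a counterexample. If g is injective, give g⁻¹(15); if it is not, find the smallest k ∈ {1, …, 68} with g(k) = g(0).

Recall: g is injective when g(s) = g(t) forces s = t.
We have gcd(27, 69) = 3 > 1. Taking s = 0 and t = 23: g(0) = 2 and g(23) = 27·23 + 2 = 623 ≡ 2 (mod 69).
So g(0) = g(23) while 0 ≠ 23, so g is not injective.
Since g is not injective, we find the least positive k with g(k) = g(0): this means 27k ≡ 0 (mod 69), i.e. 69 ∣ 27k. Since gcd(27, 69) = 3, dividing through by 3 this holds exactly when 23 ∣ 9k, and as gcd(9, 23) = 1, exactly when 23 ∣ k.
The smallest positive such k is 23.

23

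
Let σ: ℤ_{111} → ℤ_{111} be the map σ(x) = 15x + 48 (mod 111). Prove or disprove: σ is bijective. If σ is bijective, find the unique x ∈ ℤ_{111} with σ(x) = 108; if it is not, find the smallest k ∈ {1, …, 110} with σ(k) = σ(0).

By definition, σ is injective when σ(u) = σ(v) forces u = v.
We have gcd(15, 111) = 3 > 1. Taking u = 0 and v = 37: σ(0) = 48 and σ(37) = 15·37 + 48 = 603 ≡ 48 (mod 111).
So σ(0) = σ(37) while 0 ≠ 37, so σ is not injective, hence not bijective.
Since σ is not bijective, we find the least positive k with σ(k) = σ(0): this means 15k ≡ 0 (mod 111), i.e. 111 ∣ 15k. Since gcd(15, 111) = 3, dividing through by 3 this holds exactly when 37 ∣ 5k, and as gcd(5, 37) = 1, exactly when 37 ∣ k.
The smallest positive such k is 37.

37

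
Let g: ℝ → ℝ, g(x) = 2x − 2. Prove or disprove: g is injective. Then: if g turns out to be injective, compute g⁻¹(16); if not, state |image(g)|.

Suppose g(s) = g(t). Then 2s − 2 = 2t − 2, hence 2s = 2t, thus s = t.
Therefore g is injective.
Since g is injective, we compute g⁻¹(16) = (16 + 2)/2 = 9.

9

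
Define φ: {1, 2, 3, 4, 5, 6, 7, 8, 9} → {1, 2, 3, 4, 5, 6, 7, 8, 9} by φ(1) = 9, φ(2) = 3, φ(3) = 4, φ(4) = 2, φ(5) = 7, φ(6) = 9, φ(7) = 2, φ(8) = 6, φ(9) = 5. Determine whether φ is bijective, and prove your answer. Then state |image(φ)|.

7

φ(1) = 9 = φ(6) with 1 ≠ 6, so φ is not injective, hence not bijective.
The image of φ is {2, 3, 4, 5, 6, 7, 9}, which has 7 elements.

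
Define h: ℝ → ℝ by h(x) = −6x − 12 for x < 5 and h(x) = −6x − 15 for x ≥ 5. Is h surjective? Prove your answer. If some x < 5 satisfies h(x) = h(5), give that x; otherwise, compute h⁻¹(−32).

10/3

Both pieces are strictly decreasing (slopes −6 and −6), so each is injective on its own interval.
The left piece maps (−∞, 5) onto (−42, ∞); the right piece maps [5, ∞) onto (−∞, −45].
The union (−42, ∞) ∪ (−∞, −45] omits the interval between −42 and −45; in particular −42 has no preimage. So h is not surjective.
Because the two images are disjoint, no x < 5 has h(x) = h(5), so we compute h⁻¹(−32): −32 lies in (−42, ∞), so solve −6x − 12 = −32: x = (−32 + 12)/(−6) = 10/3.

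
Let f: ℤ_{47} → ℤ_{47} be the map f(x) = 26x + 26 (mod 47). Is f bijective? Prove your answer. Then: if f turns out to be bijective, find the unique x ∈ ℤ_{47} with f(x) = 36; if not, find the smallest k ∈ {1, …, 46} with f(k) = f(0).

4

If f(a) = f(b), then 26a ≡ 26b (mod 47). Because gcd(26, 47) = 1, we may cancel 26 to get a ≡ b (mod 47).
We now compute 26⁻¹ mod 47 explicitly. Euclid's algorithm: 47 = 1·26 + 21, 26 = 1·21 + 5, 21 = 4·5 + 1; back-substituting gives 1 = 38·26 − 21·47, so 26⁻¹ ≡ 38 (mod 47).
For any y ∈ ℤ_{47}, x = 38(y − 26) mod 47 satisfies f(x) = 26·38(y − 26) + 26 ≡ y (since 26·38 ≡ 1 mod 47). So every y has a preimage.
Therefore f is bijective.
Since f is bijective, we compute f⁻¹(36): solve 26x + 26 ≡ 36 (mod 47), i.e. 26x ≡ 10 (mod 47).
Multiplying by 26⁻¹ = 38 gives x ≡ 38·10 = 380 = 8·47 + 4 ≡ 4 (mod 47).
Check: f(4) = 26·4 + 26 = 130 = 2·47 + 36 ≡ 36 (mod 47).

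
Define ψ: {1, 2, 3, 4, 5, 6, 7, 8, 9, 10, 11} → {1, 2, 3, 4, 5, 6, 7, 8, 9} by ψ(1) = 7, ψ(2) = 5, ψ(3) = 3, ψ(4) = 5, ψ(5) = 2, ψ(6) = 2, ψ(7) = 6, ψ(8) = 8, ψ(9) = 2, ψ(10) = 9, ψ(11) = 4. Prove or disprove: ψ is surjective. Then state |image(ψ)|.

8

No element maps to 1, so ψ is not surjective.
The image of ψ is {2, 3, 4, 5, 6, 7, 8, 9}, which has 8 elements.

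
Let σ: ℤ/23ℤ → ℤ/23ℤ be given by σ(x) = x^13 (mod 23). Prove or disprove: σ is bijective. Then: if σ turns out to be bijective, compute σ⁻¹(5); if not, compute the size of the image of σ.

15

Since 23 is prime, the nonzero elements of ℤ/23ℤ form a cyclic group of order 22.
As gcd(13, 22) = 1, raising to the 13th power is a bijection on this group: if a^13 ≡ b^13 then (ab^{−1})^13 = 1, and the only element of order dividing gcd(13, 22) = 1 is 1, so a = b.
With σ(0) = 0 this makes σ injective on all of ℤ/23ℤ, hence bijective (finite equal-size domain and codomain). In particular σ is bijective.
Since σ is bijective, we find the preimage of 5. The inverse of x ↦ x^13 on (ℤ/23ℤ)^× is x ↦ x^17, because 13·17 = 221 = 10·22 + 1 ≡ 1 (mod 22) and x^{22} = 1 for x ≠ 0 (Fermat). So σ⁻¹(5) = 5^17 mod 23.
Repeated squaring mod 23: 5^1 ≡ 5, 5^2 ≡ 5² = 25 ≡ 2, 5^4 ≡ 2² = 4, 5^8 ≡ 4² = 16, 5^16 ≡ 16² = 256 ≡ 3. Since 17 = 16 + 1, 5^17 ≡ 3·5: 3·5 = 15. So 5^17 ≡ 15 (mod 23).
Hence σ⁻¹(5) = 15.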